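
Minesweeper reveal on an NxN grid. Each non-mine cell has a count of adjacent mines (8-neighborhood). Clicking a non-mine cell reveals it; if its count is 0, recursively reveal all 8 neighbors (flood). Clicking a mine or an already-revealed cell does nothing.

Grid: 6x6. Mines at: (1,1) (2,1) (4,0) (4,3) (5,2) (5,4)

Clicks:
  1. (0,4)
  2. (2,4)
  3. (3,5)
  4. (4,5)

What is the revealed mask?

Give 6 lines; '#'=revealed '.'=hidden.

Answer: ..####
..####
..####
..####
....##
......

Derivation:
Click 1 (0,4) count=0: revealed 18 new [(0,2) (0,3) (0,4) (0,5) (1,2) (1,3) (1,4) (1,5) (2,2) (2,3) (2,4) (2,5) (3,2) (3,3) (3,4) (3,5) (4,4) (4,5)] -> total=18
Click 2 (2,4) count=0: revealed 0 new [(none)] -> total=18
Click 3 (3,5) count=0: revealed 0 new [(none)] -> total=18
Click 4 (4,5) count=1: revealed 0 new [(none)] -> total=18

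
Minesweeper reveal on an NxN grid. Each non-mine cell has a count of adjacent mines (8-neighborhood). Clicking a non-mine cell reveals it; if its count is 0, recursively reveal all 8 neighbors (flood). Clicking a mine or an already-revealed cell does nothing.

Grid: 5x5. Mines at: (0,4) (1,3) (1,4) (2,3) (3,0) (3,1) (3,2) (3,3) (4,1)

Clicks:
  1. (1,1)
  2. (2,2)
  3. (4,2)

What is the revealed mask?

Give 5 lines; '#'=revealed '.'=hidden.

Answer: ###..
###..
###..
.....
..#..

Derivation:
Click 1 (1,1) count=0: revealed 9 new [(0,0) (0,1) (0,2) (1,0) (1,1) (1,2) (2,0) (2,1) (2,2)] -> total=9
Click 2 (2,2) count=5: revealed 0 new [(none)] -> total=9
Click 3 (4,2) count=4: revealed 1 new [(4,2)] -> total=10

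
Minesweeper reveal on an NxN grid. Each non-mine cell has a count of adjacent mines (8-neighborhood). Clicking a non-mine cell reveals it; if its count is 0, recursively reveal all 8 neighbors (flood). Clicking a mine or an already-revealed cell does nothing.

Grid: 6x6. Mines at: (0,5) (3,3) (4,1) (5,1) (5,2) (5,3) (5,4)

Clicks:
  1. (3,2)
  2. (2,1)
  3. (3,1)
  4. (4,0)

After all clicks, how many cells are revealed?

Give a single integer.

Click 1 (3,2) count=2: revealed 1 new [(3,2)] -> total=1
Click 2 (2,1) count=0: revealed 17 new [(0,0) (0,1) (0,2) (0,3) (0,4) (1,0) (1,1) (1,2) (1,3) (1,4) (2,0) (2,1) (2,2) (2,3) (2,4) (3,0) (3,1)] -> total=18
Click 3 (3,1) count=1: revealed 0 new [(none)] -> total=18
Click 4 (4,0) count=2: revealed 1 new [(4,0)] -> total=19

Answer: 19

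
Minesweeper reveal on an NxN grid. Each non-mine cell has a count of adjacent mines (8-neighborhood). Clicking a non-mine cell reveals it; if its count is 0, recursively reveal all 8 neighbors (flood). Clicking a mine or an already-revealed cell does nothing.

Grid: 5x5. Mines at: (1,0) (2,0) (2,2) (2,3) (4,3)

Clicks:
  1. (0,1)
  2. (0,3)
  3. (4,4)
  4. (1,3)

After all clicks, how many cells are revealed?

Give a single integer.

Answer: 9

Derivation:
Click 1 (0,1) count=1: revealed 1 new [(0,1)] -> total=1
Click 2 (0,3) count=0: revealed 7 new [(0,2) (0,3) (0,4) (1,1) (1,2) (1,3) (1,4)] -> total=8
Click 3 (4,4) count=1: revealed 1 new [(4,4)] -> total=9
Click 4 (1,3) count=2: revealed 0 new [(none)] -> total=9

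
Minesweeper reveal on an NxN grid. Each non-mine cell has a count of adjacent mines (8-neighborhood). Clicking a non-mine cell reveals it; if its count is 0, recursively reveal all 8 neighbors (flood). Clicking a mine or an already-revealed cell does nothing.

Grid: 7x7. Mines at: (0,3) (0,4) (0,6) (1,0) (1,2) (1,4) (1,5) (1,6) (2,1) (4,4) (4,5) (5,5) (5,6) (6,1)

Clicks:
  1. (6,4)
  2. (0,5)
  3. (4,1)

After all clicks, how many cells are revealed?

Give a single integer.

Click 1 (6,4) count=1: revealed 1 new [(6,4)] -> total=1
Click 2 (0,5) count=5: revealed 1 new [(0,5)] -> total=2
Click 3 (4,1) count=0: revealed 12 new [(3,0) (3,1) (3,2) (3,3) (4,0) (4,1) (4,2) (4,3) (5,0) (5,1) (5,2) (5,3)] -> total=14

Answer: 14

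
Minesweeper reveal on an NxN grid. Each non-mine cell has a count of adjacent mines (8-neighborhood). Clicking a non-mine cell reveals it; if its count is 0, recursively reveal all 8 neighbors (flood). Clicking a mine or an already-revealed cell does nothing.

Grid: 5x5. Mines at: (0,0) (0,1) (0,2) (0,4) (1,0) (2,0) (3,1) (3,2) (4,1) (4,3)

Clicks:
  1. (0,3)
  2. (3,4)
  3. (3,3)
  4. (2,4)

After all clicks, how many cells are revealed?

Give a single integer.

Answer: 7

Derivation:
Click 1 (0,3) count=2: revealed 1 new [(0,3)] -> total=1
Click 2 (3,4) count=1: revealed 1 new [(3,4)] -> total=2
Click 3 (3,3) count=2: revealed 1 new [(3,3)] -> total=3
Click 4 (2,4) count=0: revealed 4 new [(1,3) (1,4) (2,3) (2,4)] -> total=7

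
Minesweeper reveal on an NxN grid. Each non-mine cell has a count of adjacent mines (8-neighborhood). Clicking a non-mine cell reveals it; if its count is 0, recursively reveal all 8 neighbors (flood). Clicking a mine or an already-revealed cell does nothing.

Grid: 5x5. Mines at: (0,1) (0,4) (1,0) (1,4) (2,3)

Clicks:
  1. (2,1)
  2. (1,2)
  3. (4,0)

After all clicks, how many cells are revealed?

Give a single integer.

Click 1 (2,1) count=1: revealed 1 new [(2,1)] -> total=1
Click 2 (1,2) count=2: revealed 1 new [(1,2)] -> total=2
Click 3 (4,0) count=0: revealed 12 new [(2,0) (2,2) (3,0) (3,1) (3,2) (3,3) (3,4) (4,0) (4,1) (4,2) (4,3) (4,4)] -> total=14

Answer: 14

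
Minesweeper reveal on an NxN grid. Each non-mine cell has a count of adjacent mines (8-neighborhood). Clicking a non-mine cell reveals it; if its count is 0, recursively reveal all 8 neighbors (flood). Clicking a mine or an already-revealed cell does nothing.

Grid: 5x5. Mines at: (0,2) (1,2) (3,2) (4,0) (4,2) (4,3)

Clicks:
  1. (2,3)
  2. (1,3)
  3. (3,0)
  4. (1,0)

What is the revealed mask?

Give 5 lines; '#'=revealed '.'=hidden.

Answer: ##...
##.#.
##.#.
##...
.....

Derivation:
Click 1 (2,3) count=2: revealed 1 new [(2,3)] -> total=1
Click 2 (1,3) count=2: revealed 1 new [(1,3)] -> total=2
Click 3 (3,0) count=1: revealed 1 new [(3,0)] -> total=3
Click 4 (1,0) count=0: revealed 7 new [(0,0) (0,1) (1,0) (1,1) (2,0) (2,1) (3,1)] -> total=10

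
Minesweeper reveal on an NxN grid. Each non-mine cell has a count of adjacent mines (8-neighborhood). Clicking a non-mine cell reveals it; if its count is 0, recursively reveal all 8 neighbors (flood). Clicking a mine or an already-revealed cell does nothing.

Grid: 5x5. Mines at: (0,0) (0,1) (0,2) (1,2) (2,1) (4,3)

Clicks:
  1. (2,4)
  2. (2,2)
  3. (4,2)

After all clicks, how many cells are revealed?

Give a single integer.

Answer: 10

Derivation:
Click 1 (2,4) count=0: revealed 8 new [(0,3) (0,4) (1,3) (1,4) (2,3) (2,4) (3,3) (3,4)] -> total=8
Click 2 (2,2) count=2: revealed 1 new [(2,2)] -> total=9
Click 3 (4,2) count=1: revealed 1 new [(4,2)] -> total=10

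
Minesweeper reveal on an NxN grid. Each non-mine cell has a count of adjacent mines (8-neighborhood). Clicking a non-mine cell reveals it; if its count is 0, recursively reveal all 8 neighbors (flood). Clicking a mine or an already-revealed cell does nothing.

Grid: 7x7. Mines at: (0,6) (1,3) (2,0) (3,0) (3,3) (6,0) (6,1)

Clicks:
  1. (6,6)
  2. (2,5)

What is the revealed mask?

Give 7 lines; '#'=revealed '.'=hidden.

Answer: .......
....###
....###
....###
..#####
..#####
..#####

Derivation:
Click 1 (6,6) count=0: revealed 24 new [(1,4) (1,5) (1,6) (2,4) (2,5) (2,6) (3,4) (3,5) (3,6) (4,2) (4,3) (4,4) (4,5) (4,6) (5,2) (5,3) (5,4) (5,5) (5,6) (6,2) (6,3) (6,4) (6,5) (6,6)] -> total=24
Click 2 (2,5) count=0: revealed 0 new [(none)] -> total=24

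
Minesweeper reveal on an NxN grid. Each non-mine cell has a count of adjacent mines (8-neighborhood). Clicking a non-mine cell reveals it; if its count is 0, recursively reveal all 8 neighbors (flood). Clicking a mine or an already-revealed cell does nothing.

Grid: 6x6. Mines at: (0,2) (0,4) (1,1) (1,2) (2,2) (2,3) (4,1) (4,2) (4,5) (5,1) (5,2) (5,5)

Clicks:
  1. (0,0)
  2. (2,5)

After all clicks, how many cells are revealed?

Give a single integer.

Click 1 (0,0) count=1: revealed 1 new [(0,0)] -> total=1
Click 2 (2,5) count=0: revealed 6 new [(1,4) (1,5) (2,4) (2,5) (3,4) (3,5)] -> total=7

Answer: 7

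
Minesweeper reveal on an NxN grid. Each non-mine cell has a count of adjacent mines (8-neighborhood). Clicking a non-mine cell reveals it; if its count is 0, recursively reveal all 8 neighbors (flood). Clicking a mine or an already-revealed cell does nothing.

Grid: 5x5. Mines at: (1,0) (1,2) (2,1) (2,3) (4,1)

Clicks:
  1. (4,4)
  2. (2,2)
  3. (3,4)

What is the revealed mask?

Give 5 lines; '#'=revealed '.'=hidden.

Click 1 (4,4) count=0: revealed 6 new [(3,2) (3,3) (3,4) (4,2) (4,3) (4,4)] -> total=6
Click 2 (2,2) count=3: revealed 1 new [(2,2)] -> total=7
Click 3 (3,4) count=1: revealed 0 new [(none)] -> total=7

Answer: .....
.....
..#..
..###
..###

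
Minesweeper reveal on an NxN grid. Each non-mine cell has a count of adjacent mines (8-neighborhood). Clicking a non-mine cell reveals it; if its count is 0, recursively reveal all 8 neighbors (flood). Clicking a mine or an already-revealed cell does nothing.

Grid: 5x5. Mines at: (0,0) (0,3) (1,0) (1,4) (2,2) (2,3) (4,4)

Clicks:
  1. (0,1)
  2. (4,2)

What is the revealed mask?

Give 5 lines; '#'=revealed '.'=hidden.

Answer: .#...
.....
##...
####.
####.

Derivation:
Click 1 (0,1) count=2: revealed 1 new [(0,1)] -> total=1
Click 2 (4,2) count=0: revealed 10 new [(2,0) (2,1) (3,0) (3,1) (3,2) (3,3) (4,0) (4,1) (4,2) (4,3)] -> total=11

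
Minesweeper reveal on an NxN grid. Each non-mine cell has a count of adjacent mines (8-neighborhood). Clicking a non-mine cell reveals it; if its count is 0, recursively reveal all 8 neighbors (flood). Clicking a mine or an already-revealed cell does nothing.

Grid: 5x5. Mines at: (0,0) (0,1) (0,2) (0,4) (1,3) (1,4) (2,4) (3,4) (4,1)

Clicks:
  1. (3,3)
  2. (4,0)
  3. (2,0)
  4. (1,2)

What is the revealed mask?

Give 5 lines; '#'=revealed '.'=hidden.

Click 1 (3,3) count=2: revealed 1 new [(3,3)] -> total=1
Click 2 (4,0) count=1: revealed 1 new [(4,0)] -> total=2
Click 3 (2,0) count=0: revealed 9 new [(1,0) (1,1) (1,2) (2,0) (2,1) (2,2) (3,0) (3,1) (3,2)] -> total=11
Click 4 (1,2) count=3: revealed 0 new [(none)] -> total=11

Answer: .....
###..
###..
####.
#....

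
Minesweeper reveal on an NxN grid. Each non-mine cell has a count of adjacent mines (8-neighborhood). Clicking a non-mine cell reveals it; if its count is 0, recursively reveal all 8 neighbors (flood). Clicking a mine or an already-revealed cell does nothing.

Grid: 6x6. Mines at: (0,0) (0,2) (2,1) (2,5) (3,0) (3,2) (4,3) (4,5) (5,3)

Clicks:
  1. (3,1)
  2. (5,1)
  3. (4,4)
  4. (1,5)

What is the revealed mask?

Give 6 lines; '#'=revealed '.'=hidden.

Answer: ......
.....#
......
.#....
###.#.
###...

Derivation:
Click 1 (3,1) count=3: revealed 1 new [(3,1)] -> total=1
Click 2 (5,1) count=0: revealed 6 new [(4,0) (4,1) (4,2) (5,0) (5,1) (5,2)] -> total=7
Click 3 (4,4) count=3: revealed 1 new [(4,4)] -> total=8
Click 4 (1,5) count=1: revealed 1 new [(1,5)] -> total=9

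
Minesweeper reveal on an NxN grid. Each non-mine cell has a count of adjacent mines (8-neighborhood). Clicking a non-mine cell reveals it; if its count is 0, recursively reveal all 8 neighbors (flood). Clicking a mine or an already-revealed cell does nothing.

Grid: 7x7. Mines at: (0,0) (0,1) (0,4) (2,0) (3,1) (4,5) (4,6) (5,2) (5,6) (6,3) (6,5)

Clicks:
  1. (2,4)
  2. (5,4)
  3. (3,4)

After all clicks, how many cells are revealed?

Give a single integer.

Click 1 (2,4) count=0: revealed 20 new [(0,5) (0,6) (1,2) (1,3) (1,4) (1,5) (1,6) (2,2) (2,3) (2,4) (2,5) (2,6) (3,2) (3,3) (3,4) (3,5) (3,6) (4,2) (4,3) (4,4)] -> total=20
Click 2 (5,4) count=3: revealed 1 new [(5,4)] -> total=21
Click 3 (3,4) count=1: revealed 0 new [(none)] -> total=21

Answer: 21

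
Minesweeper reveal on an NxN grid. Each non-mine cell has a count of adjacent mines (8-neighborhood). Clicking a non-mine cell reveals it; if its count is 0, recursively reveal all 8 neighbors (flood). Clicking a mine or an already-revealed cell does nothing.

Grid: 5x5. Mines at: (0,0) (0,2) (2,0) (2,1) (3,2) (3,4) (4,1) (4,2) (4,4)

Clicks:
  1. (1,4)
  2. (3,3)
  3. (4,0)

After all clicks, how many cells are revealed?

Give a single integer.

Click 1 (1,4) count=0: revealed 6 new [(0,3) (0,4) (1,3) (1,4) (2,3) (2,4)] -> total=6
Click 2 (3,3) count=4: revealed 1 new [(3,3)] -> total=7
Click 3 (4,0) count=1: revealed 1 new [(4,0)] -> total=8

Answer: 8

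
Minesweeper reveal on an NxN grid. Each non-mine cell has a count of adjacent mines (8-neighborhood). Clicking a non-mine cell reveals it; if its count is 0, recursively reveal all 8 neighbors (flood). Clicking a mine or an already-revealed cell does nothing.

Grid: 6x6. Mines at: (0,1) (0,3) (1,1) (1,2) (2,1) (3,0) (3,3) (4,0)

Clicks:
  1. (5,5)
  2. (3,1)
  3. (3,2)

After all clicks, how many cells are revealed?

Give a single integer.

Answer: 20

Derivation:
Click 1 (5,5) count=0: revealed 18 new [(0,4) (0,5) (1,4) (1,5) (2,4) (2,5) (3,4) (3,5) (4,1) (4,2) (4,3) (4,4) (4,5) (5,1) (5,2) (5,3) (5,4) (5,5)] -> total=18
Click 2 (3,1) count=3: revealed 1 new [(3,1)] -> total=19
Click 3 (3,2) count=2: revealed 1 new [(3,2)] -> total=20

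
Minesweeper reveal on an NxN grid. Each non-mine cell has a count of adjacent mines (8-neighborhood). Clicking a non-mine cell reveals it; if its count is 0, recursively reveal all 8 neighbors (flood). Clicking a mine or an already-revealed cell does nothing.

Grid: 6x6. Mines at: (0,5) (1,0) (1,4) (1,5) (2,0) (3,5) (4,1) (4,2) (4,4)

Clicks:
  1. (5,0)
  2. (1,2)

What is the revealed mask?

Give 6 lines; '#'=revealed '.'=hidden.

Answer: .###..
.###..
.###..
.###..
......
#.....

Derivation:
Click 1 (5,0) count=1: revealed 1 new [(5,0)] -> total=1
Click 2 (1,2) count=0: revealed 12 new [(0,1) (0,2) (0,3) (1,1) (1,2) (1,3) (2,1) (2,2) (2,3) (3,1) (3,2) (3,3)] -> total=13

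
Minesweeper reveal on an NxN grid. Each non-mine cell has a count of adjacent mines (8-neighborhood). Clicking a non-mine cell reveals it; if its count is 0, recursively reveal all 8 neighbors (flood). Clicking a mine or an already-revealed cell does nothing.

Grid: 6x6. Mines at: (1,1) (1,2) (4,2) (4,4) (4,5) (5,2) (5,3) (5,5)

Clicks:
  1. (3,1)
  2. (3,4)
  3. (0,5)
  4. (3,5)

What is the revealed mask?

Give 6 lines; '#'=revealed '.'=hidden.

Click 1 (3,1) count=1: revealed 1 new [(3,1)] -> total=1
Click 2 (3,4) count=2: revealed 1 new [(3,4)] -> total=2
Click 3 (0,5) count=0: revealed 11 new [(0,3) (0,4) (0,5) (1,3) (1,4) (1,5) (2,3) (2,4) (2,5) (3,3) (3,5)] -> total=13
Click 4 (3,5) count=2: revealed 0 new [(none)] -> total=13

Answer: ...###
...###
...###
.#.###
......
......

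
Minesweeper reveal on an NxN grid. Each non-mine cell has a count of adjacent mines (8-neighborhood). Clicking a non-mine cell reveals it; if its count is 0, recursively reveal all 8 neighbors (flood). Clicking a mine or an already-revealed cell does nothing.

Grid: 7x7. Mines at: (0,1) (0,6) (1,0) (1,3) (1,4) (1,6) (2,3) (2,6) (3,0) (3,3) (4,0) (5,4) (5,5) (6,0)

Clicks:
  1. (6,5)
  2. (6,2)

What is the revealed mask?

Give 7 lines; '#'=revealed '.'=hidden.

Click 1 (6,5) count=2: revealed 1 new [(6,5)] -> total=1
Click 2 (6,2) count=0: revealed 9 new [(4,1) (4,2) (4,3) (5,1) (5,2) (5,3) (6,1) (6,2) (6,3)] -> total=10

Answer: .......
.......
.......
.......
.###...
.###...
.###.#.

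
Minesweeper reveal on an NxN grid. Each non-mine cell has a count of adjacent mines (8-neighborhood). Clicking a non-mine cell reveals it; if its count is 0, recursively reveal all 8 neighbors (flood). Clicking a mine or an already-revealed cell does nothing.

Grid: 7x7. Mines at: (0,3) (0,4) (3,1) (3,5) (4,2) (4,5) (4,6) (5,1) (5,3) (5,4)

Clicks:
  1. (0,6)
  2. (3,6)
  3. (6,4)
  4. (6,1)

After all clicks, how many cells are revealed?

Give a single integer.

Click 1 (0,6) count=0: revealed 6 new [(0,5) (0,6) (1,5) (1,6) (2,5) (2,6)] -> total=6
Click 2 (3,6) count=3: revealed 1 new [(3,6)] -> total=7
Click 3 (6,4) count=2: revealed 1 new [(6,4)] -> total=8
Click 4 (6,1) count=1: revealed 1 new [(6,1)] -> total=9

Answer: 9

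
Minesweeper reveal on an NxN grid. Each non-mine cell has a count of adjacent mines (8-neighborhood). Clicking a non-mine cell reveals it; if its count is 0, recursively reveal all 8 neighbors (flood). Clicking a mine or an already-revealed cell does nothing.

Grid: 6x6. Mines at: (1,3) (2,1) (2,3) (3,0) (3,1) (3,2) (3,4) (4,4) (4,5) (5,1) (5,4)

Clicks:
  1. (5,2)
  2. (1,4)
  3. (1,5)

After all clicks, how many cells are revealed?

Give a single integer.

Answer: 7

Derivation:
Click 1 (5,2) count=1: revealed 1 new [(5,2)] -> total=1
Click 2 (1,4) count=2: revealed 1 new [(1,4)] -> total=2
Click 3 (1,5) count=0: revealed 5 new [(0,4) (0,5) (1,5) (2,4) (2,5)] -> total=7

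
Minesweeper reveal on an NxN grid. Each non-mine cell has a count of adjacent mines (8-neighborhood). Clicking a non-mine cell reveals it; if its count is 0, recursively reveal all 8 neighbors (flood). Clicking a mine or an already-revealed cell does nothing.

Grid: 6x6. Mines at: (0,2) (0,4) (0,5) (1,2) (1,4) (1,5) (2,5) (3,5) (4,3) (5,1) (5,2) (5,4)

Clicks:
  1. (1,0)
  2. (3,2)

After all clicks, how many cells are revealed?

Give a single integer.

Answer: 13

Derivation:
Click 1 (1,0) count=0: revealed 13 new [(0,0) (0,1) (1,0) (1,1) (2,0) (2,1) (2,2) (3,0) (3,1) (3,2) (4,0) (4,1) (4,2)] -> total=13
Click 2 (3,2) count=1: revealed 0 new [(none)] -> total=13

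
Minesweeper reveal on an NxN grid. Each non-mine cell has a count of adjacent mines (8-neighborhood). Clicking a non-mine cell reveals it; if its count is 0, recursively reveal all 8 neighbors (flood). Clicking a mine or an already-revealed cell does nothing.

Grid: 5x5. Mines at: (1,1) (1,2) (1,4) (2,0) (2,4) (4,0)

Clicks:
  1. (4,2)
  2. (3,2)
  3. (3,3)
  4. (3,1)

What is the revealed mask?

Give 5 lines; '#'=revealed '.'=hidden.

Answer: .....
.....
.###.
.####
.####

Derivation:
Click 1 (4,2) count=0: revealed 11 new [(2,1) (2,2) (2,3) (3,1) (3,2) (3,3) (3,4) (4,1) (4,2) (4,3) (4,4)] -> total=11
Click 2 (3,2) count=0: revealed 0 new [(none)] -> total=11
Click 3 (3,3) count=1: revealed 0 new [(none)] -> total=11
Click 4 (3,1) count=2: revealed 0 new [(none)] -> total=11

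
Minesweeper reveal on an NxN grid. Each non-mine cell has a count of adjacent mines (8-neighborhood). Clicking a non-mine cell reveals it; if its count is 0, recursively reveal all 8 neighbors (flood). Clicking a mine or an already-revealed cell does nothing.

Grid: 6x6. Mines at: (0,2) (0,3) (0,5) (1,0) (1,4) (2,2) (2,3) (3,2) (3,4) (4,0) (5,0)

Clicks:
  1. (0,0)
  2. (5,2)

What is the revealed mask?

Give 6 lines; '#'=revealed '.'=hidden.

Answer: #.....
......
......
......
.#####
.#####

Derivation:
Click 1 (0,0) count=1: revealed 1 new [(0,0)] -> total=1
Click 2 (5,2) count=0: revealed 10 new [(4,1) (4,2) (4,3) (4,4) (4,5) (5,1) (5,2) (5,3) (5,4) (5,5)] -> total=11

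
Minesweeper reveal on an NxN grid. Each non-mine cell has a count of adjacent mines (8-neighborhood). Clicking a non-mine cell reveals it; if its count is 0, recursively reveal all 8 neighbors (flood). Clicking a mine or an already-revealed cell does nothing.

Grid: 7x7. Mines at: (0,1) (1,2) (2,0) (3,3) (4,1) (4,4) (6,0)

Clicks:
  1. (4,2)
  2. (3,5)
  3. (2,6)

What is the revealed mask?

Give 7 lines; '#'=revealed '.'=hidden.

Answer: ...####
...####
...####
....###
..#..##
.######
.######

Derivation:
Click 1 (4,2) count=2: revealed 1 new [(4,2)] -> total=1
Click 2 (3,5) count=1: revealed 1 new [(3,5)] -> total=2
Click 3 (2,6) count=0: revealed 28 new [(0,3) (0,4) (0,5) (0,6) (1,3) (1,4) (1,5) (1,6) (2,3) (2,4) (2,5) (2,6) (3,4) (3,6) (4,5) (4,6) (5,1) (5,2) (5,3) (5,4) (5,5) (5,6) (6,1) (6,2) (6,3) (6,4) (6,5) (6,6)] -> total=30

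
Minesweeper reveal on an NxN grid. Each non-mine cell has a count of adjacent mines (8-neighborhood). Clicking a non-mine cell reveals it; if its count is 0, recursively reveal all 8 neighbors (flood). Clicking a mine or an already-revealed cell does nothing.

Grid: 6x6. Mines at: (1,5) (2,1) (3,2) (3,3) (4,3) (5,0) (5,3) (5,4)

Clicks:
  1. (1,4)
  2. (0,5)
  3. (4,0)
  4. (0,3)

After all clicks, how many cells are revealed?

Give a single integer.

Click 1 (1,4) count=1: revealed 1 new [(1,4)] -> total=1
Click 2 (0,5) count=1: revealed 1 new [(0,5)] -> total=2
Click 3 (4,0) count=1: revealed 1 new [(4,0)] -> total=3
Click 4 (0,3) count=0: revealed 12 new [(0,0) (0,1) (0,2) (0,3) (0,4) (1,0) (1,1) (1,2) (1,3) (2,2) (2,3) (2,4)] -> total=15

Answer: 15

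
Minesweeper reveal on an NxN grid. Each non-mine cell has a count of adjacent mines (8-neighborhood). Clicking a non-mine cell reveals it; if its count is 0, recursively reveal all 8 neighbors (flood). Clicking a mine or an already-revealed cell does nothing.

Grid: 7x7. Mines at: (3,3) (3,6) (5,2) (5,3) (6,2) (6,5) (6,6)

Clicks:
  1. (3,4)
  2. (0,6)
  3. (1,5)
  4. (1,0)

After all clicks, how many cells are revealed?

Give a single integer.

Click 1 (3,4) count=1: revealed 1 new [(3,4)] -> total=1
Click 2 (0,6) count=0: revealed 31 new [(0,0) (0,1) (0,2) (0,3) (0,4) (0,5) (0,6) (1,0) (1,1) (1,2) (1,3) (1,4) (1,5) (1,6) (2,0) (2,1) (2,2) (2,3) (2,4) (2,5) (2,6) (3,0) (3,1) (3,2) (4,0) (4,1) (4,2) (5,0) (5,1) (6,0) (6,1)] -> total=32
Click 3 (1,5) count=0: revealed 0 new [(none)] -> total=32
Click 4 (1,0) count=0: revealed 0 new [(none)] -> total=32

Answer: 32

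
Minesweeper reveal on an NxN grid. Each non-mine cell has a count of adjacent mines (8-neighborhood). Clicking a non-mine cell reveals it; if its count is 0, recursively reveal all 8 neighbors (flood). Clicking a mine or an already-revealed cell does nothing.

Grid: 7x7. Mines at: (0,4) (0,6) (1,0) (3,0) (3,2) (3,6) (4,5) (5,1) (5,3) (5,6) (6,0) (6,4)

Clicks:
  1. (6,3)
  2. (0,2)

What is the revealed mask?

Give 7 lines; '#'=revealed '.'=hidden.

Click 1 (6,3) count=2: revealed 1 new [(6,3)] -> total=1
Click 2 (0,2) count=0: revealed 9 new [(0,1) (0,2) (0,3) (1,1) (1,2) (1,3) (2,1) (2,2) (2,3)] -> total=10

Answer: .###...
.###...
.###...
.......
.......
.......
...#...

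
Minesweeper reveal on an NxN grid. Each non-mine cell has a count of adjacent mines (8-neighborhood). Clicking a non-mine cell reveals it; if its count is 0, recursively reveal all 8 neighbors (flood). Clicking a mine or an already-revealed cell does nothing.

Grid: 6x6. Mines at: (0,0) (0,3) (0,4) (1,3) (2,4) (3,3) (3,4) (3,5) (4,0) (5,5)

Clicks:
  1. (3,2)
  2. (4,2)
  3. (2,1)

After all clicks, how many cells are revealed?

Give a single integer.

Answer: 10

Derivation:
Click 1 (3,2) count=1: revealed 1 new [(3,2)] -> total=1
Click 2 (4,2) count=1: revealed 1 new [(4,2)] -> total=2
Click 3 (2,1) count=0: revealed 8 new [(1,0) (1,1) (1,2) (2,0) (2,1) (2,2) (3,0) (3,1)] -> total=10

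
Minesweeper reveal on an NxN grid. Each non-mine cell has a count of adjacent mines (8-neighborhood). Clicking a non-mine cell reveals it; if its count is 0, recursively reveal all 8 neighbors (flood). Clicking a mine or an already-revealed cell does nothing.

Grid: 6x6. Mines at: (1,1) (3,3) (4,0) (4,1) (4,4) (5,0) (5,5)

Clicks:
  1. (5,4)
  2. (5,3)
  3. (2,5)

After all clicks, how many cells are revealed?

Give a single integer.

Click 1 (5,4) count=2: revealed 1 new [(5,4)] -> total=1
Click 2 (5,3) count=1: revealed 1 new [(5,3)] -> total=2
Click 3 (2,5) count=0: revealed 14 new [(0,2) (0,3) (0,4) (0,5) (1,2) (1,3) (1,4) (1,5) (2,2) (2,3) (2,4) (2,5) (3,4) (3,5)] -> total=16

Answer: 16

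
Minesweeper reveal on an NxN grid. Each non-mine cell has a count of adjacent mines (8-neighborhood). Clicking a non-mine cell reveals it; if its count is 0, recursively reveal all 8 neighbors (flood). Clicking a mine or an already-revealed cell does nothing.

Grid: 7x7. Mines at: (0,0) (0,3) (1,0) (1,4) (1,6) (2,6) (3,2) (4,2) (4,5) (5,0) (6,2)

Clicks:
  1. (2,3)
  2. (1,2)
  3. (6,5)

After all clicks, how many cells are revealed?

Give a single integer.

Click 1 (2,3) count=2: revealed 1 new [(2,3)] -> total=1
Click 2 (1,2) count=1: revealed 1 new [(1,2)] -> total=2
Click 3 (6,5) count=0: revealed 8 new [(5,3) (5,4) (5,5) (5,6) (6,3) (6,4) (6,5) (6,6)] -> total=10

Answer: 10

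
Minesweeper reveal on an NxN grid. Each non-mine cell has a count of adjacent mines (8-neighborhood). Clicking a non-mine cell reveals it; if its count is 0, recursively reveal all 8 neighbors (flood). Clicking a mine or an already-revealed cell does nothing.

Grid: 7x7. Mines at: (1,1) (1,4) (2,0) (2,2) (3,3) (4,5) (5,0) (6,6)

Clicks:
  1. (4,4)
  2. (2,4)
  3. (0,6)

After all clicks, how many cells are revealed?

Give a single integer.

Answer: 10

Derivation:
Click 1 (4,4) count=2: revealed 1 new [(4,4)] -> total=1
Click 2 (2,4) count=2: revealed 1 new [(2,4)] -> total=2
Click 3 (0,6) count=0: revealed 8 new [(0,5) (0,6) (1,5) (1,6) (2,5) (2,6) (3,5) (3,6)] -> total=10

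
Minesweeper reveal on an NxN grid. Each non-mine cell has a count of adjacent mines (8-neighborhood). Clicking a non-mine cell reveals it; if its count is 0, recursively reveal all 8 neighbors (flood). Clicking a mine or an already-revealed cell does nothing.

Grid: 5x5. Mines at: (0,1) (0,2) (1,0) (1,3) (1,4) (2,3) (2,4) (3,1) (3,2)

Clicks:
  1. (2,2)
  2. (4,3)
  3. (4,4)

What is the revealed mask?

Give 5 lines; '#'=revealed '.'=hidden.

Answer: .....
.....
..#..
...##
...##

Derivation:
Click 1 (2,2) count=4: revealed 1 new [(2,2)] -> total=1
Click 2 (4,3) count=1: revealed 1 new [(4,3)] -> total=2
Click 3 (4,4) count=0: revealed 3 new [(3,3) (3,4) (4,4)] -> total=5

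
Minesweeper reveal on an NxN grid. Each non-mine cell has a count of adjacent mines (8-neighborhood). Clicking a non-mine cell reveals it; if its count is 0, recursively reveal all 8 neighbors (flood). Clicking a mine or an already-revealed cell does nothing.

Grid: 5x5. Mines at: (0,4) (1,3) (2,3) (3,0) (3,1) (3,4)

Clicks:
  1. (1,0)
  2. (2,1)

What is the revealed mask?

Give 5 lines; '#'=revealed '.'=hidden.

Answer: ###..
###..
###..
.....
.....

Derivation:
Click 1 (1,0) count=0: revealed 9 new [(0,0) (0,1) (0,2) (1,0) (1,1) (1,2) (2,0) (2,1) (2,2)] -> total=9
Click 2 (2,1) count=2: revealed 0 new [(none)] -> total=9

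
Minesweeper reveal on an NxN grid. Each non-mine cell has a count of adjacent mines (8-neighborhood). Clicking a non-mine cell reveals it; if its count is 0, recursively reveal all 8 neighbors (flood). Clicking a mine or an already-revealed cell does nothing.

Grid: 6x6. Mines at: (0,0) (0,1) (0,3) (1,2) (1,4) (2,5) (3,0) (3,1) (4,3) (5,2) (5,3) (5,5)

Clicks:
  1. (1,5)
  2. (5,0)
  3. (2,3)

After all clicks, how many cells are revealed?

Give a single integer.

Click 1 (1,5) count=2: revealed 1 new [(1,5)] -> total=1
Click 2 (5,0) count=0: revealed 4 new [(4,0) (4,1) (5,0) (5,1)] -> total=5
Click 3 (2,3) count=2: revealed 1 new [(2,3)] -> total=6

Answer: 6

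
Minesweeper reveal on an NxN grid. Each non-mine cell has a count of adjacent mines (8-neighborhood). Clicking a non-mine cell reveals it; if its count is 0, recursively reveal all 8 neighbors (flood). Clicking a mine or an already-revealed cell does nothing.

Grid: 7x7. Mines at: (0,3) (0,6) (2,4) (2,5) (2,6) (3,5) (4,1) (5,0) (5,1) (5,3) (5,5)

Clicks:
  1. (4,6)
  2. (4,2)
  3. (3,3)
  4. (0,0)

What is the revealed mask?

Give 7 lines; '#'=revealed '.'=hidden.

Answer: ###....
####...
####...
####...
..#...#
.......
.......

Derivation:
Click 1 (4,6) count=2: revealed 1 new [(4,6)] -> total=1
Click 2 (4,2) count=3: revealed 1 new [(4,2)] -> total=2
Click 3 (3,3) count=1: revealed 1 new [(3,3)] -> total=3
Click 4 (0,0) count=0: revealed 14 new [(0,0) (0,1) (0,2) (1,0) (1,1) (1,2) (1,3) (2,0) (2,1) (2,2) (2,3) (3,0) (3,1) (3,2)] -> total=17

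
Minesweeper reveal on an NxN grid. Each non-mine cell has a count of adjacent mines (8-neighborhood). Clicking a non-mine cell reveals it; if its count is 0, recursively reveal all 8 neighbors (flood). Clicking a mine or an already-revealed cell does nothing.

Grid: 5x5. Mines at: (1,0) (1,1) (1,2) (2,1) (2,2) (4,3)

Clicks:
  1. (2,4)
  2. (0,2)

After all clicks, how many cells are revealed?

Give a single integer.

Answer: 9

Derivation:
Click 1 (2,4) count=0: revealed 8 new [(0,3) (0,4) (1,3) (1,4) (2,3) (2,4) (3,3) (3,4)] -> total=8
Click 2 (0,2) count=2: revealed 1 new [(0,2)] -> total=9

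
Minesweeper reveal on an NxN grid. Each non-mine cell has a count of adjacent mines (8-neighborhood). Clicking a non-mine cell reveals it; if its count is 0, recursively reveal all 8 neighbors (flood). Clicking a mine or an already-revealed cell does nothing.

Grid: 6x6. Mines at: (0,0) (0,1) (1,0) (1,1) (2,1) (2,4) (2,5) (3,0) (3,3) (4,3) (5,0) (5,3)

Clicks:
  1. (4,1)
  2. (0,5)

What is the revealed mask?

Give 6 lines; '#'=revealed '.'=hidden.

Answer: ..####
..####
......
......
.#....
......

Derivation:
Click 1 (4,1) count=2: revealed 1 new [(4,1)] -> total=1
Click 2 (0,5) count=0: revealed 8 new [(0,2) (0,3) (0,4) (0,5) (1,2) (1,3) (1,4) (1,5)] -> total=9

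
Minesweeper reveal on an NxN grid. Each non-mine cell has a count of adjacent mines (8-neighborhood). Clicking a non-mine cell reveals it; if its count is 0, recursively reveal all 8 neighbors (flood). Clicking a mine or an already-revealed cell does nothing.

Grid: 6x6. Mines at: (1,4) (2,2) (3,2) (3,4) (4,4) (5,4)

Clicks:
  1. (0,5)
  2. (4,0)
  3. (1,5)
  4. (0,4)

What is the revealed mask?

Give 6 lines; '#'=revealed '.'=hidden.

Click 1 (0,5) count=1: revealed 1 new [(0,5)] -> total=1
Click 2 (4,0) count=0: revealed 20 new [(0,0) (0,1) (0,2) (0,3) (1,0) (1,1) (1,2) (1,3) (2,0) (2,1) (3,0) (3,1) (4,0) (4,1) (4,2) (4,3) (5,0) (5,1) (5,2) (5,3)] -> total=21
Click 3 (1,5) count=1: revealed 1 new [(1,5)] -> total=22
Click 4 (0,4) count=1: revealed 1 new [(0,4)] -> total=23

Answer: ######
####.#
##....
##....
####..
####..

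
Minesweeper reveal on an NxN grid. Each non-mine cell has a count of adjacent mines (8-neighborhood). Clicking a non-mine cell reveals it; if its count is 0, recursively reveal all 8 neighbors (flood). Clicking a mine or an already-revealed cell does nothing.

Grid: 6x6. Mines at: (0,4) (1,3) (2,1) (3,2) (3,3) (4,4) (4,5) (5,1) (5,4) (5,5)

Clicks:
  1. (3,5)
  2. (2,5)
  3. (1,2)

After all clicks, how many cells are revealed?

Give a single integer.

Click 1 (3,5) count=2: revealed 1 new [(3,5)] -> total=1
Click 2 (2,5) count=0: revealed 5 new [(1,4) (1,5) (2,4) (2,5) (3,4)] -> total=6
Click 3 (1,2) count=2: revealed 1 new [(1,2)] -> total=7

Answer: 7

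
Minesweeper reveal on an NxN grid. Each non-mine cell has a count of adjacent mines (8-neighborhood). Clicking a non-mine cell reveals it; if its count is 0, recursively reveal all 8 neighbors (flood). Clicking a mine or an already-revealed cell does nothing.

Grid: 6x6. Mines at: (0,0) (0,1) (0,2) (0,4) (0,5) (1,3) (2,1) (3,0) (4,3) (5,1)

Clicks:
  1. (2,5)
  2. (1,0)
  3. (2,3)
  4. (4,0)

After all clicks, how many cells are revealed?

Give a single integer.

Click 1 (2,5) count=0: revealed 10 new [(1,4) (1,5) (2,4) (2,5) (3,4) (3,5) (4,4) (4,5) (5,4) (5,5)] -> total=10
Click 2 (1,0) count=3: revealed 1 new [(1,0)] -> total=11
Click 3 (2,3) count=1: revealed 1 new [(2,3)] -> total=12
Click 4 (4,0) count=2: revealed 1 new [(4,0)] -> total=13

Answer: 13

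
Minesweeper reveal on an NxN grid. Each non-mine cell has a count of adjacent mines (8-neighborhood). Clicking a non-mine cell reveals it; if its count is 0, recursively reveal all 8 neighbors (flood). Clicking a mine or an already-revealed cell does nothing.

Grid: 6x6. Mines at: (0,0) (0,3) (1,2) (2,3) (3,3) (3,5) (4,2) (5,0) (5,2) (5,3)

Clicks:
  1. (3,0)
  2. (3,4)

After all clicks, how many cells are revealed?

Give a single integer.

Answer: 9

Derivation:
Click 1 (3,0) count=0: revealed 8 new [(1,0) (1,1) (2,0) (2,1) (3,0) (3,1) (4,0) (4,1)] -> total=8
Click 2 (3,4) count=3: revealed 1 new [(3,4)] -> total=9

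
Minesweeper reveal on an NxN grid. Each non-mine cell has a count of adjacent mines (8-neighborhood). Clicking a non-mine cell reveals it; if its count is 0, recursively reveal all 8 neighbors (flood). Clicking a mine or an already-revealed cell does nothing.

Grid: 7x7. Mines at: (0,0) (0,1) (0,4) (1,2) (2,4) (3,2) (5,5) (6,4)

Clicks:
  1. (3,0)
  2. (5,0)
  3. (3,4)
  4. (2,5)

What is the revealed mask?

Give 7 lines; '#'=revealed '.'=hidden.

Click 1 (3,0) count=0: revealed 18 new [(1,0) (1,1) (2,0) (2,1) (3,0) (3,1) (4,0) (4,1) (4,2) (4,3) (5,0) (5,1) (5,2) (5,3) (6,0) (6,1) (6,2) (6,3)] -> total=18
Click 2 (5,0) count=0: revealed 0 new [(none)] -> total=18
Click 3 (3,4) count=1: revealed 1 new [(3,4)] -> total=19
Click 4 (2,5) count=1: revealed 1 new [(2,5)] -> total=20

Answer: .......
##.....
##...#.
##..#..
####...
####...
####...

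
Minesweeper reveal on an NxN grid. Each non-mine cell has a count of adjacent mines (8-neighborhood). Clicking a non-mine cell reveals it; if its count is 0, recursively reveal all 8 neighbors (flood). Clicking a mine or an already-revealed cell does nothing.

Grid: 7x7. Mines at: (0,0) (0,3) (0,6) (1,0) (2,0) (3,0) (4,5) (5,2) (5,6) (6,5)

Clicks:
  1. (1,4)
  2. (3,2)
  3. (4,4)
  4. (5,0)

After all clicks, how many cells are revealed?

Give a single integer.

Click 1 (1,4) count=1: revealed 1 new [(1,4)] -> total=1
Click 2 (3,2) count=0: revealed 21 new [(1,1) (1,2) (1,3) (1,5) (1,6) (2,1) (2,2) (2,3) (2,4) (2,5) (2,6) (3,1) (3,2) (3,3) (3,4) (3,5) (3,6) (4,1) (4,2) (4,3) (4,4)] -> total=22
Click 3 (4,4) count=1: revealed 0 new [(none)] -> total=22
Click 4 (5,0) count=0: revealed 5 new [(4,0) (5,0) (5,1) (6,0) (6,1)] -> total=27

Answer: 27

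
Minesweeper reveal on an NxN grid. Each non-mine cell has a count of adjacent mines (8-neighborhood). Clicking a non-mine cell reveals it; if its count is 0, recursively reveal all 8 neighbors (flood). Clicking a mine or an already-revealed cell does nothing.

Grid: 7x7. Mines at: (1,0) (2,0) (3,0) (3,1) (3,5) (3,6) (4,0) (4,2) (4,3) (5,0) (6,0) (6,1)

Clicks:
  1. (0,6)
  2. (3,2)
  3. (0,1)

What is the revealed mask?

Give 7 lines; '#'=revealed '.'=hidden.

Answer: .######
.######
.######
..###..
.......
.......
.......

Derivation:
Click 1 (0,6) count=0: revealed 21 new [(0,1) (0,2) (0,3) (0,4) (0,5) (0,6) (1,1) (1,2) (1,3) (1,4) (1,5) (1,6) (2,1) (2,2) (2,3) (2,4) (2,5) (2,6) (3,2) (3,3) (3,4)] -> total=21
Click 2 (3,2) count=3: revealed 0 new [(none)] -> total=21
Click 3 (0,1) count=1: revealed 0 new [(none)] -> total=21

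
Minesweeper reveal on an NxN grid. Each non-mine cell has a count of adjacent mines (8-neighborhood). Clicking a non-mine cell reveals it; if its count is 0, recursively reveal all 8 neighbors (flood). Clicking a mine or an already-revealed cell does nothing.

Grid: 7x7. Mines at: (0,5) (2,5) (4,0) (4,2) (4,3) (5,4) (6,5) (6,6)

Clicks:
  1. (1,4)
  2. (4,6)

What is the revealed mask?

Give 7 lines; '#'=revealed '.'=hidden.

Answer: .......
....#..
.......
.....##
.....##
.....##
.......

Derivation:
Click 1 (1,4) count=2: revealed 1 new [(1,4)] -> total=1
Click 2 (4,6) count=0: revealed 6 new [(3,5) (3,6) (4,5) (4,6) (5,5) (5,6)] -> total=7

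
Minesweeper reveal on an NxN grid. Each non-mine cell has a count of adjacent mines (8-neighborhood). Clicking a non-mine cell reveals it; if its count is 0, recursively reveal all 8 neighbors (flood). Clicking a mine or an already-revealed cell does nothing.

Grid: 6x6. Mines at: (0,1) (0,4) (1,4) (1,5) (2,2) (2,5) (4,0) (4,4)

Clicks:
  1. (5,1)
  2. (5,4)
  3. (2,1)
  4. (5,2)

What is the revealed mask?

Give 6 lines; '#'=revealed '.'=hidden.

Click 1 (5,1) count=1: revealed 1 new [(5,1)] -> total=1
Click 2 (5,4) count=1: revealed 1 new [(5,4)] -> total=2
Click 3 (2,1) count=1: revealed 1 new [(2,1)] -> total=3
Click 4 (5,2) count=0: revealed 8 new [(3,1) (3,2) (3,3) (4,1) (4,2) (4,3) (5,2) (5,3)] -> total=11

Answer: ......
......
.#....
.###..
.###..
.####.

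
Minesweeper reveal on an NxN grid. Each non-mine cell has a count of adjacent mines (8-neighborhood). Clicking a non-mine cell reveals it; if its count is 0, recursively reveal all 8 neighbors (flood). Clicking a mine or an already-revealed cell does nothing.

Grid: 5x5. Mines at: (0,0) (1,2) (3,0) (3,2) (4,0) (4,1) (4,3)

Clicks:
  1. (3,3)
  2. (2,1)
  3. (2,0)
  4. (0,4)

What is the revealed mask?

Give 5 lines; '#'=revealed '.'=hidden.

Click 1 (3,3) count=2: revealed 1 new [(3,3)] -> total=1
Click 2 (2,1) count=3: revealed 1 new [(2,1)] -> total=2
Click 3 (2,0) count=1: revealed 1 new [(2,0)] -> total=3
Click 4 (0,4) count=0: revealed 7 new [(0,3) (0,4) (1,3) (1,4) (2,3) (2,4) (3,4)] -> total=10

Answer: ...##
...##
##.##
...##
.....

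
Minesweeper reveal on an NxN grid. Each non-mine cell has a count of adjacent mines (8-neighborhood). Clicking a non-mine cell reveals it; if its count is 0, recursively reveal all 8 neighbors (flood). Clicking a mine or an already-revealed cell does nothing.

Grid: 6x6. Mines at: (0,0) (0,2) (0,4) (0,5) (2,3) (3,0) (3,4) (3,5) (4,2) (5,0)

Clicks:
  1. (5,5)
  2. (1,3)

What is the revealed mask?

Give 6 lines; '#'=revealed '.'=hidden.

Click 1 (5,5) count=0: revealed 6 new [(4,3) (4,4) (4,5) (5,3) (5,4) (5,5)] -> total=6
Click 2 (1,3) count=3: revealed 1 new [(1,3)] -> total=7

Answer: ......
...#..
......
......
...###
...###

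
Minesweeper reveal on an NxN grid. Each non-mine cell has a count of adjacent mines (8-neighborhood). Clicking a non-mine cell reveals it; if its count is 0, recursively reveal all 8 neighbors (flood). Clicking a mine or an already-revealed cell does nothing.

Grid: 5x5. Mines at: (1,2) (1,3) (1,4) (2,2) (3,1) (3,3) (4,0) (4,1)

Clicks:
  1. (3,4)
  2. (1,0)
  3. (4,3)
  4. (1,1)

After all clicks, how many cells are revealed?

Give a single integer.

Answer: 8

Derivation:
Click 1 (3,4) count=1: revealed 1 new [(3,4)] -> total=1
Click 2 (1,0) count=0: revealed 6 new [(0,0) (0,1) (1,0) (1,1) (2,0) (2,1)] -> total=7
Click 3 (4,3) count=1: revealed 1 new [(4,3)] -> total=8
Click 4 (1,1) count=2: revealed 0 new [(none)] -> total=8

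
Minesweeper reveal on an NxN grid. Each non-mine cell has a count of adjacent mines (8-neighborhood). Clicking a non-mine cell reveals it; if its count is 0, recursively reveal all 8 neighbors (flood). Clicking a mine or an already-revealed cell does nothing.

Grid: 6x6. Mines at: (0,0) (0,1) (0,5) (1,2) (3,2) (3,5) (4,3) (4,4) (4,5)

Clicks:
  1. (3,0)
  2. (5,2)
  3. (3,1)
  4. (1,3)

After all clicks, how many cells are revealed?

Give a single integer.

Answer: 13

Derivation:
Click 1 (3,0) count=0: revealed 12 new [(1,0) (1,1) (2,0) (2,1) (3,0) (3,1) (4,0) (4,1) (4,2) (5,0) (5,1) (5,2)] -> total=12
Click 2 (5,2) count=1: revealed 0 new [(none)] -> total=12
Click 3 (3,1) count=1: revealed 0 new [(none)] -> total=12
Click 4 (1,3) count=1: revealed 1 new [(1,3)] -> total=13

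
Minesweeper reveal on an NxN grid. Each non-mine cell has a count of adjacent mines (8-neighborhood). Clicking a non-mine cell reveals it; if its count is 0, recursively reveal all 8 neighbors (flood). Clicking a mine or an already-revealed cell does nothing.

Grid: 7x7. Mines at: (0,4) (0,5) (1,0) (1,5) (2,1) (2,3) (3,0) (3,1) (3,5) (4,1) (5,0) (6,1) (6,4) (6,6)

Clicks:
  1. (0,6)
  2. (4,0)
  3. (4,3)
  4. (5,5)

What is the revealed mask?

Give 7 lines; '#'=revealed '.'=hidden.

Answer: ......#
.......
.......
..###..
#.###..
..####.
.......

Derivation:
Click 1 (0,6) count=2: revealed 1 new [(0,6)] -> total=1
Click 2 (4,0) count=4: revealed 1 new [(4,0)] -> total=2
Click 3 (4,3) count=0: revealed 9 new [(3,2) (3,3) (3,4) (4,2) (4,3) (4,4) (5,2) (5,3) (5,4)] -> total=11
Click 4 (5,5) count=2: revealed 1 new [(5,5)] -> total=12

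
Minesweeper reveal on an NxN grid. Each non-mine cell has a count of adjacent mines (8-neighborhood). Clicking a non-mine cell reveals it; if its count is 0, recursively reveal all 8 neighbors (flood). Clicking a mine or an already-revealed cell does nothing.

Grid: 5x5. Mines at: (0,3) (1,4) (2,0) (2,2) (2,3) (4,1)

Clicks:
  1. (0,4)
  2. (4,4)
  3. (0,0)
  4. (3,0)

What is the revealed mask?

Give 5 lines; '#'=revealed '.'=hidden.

Click 1 (0,4) count=2: revealed 1 new [(0,4)] -> total=1
Click 2 (4,4) count=0: revealed 6 new [(3,2) (3,3) (3,4) (4,2) (4,3) (4,4)] -> total=7
Click 3 (0,0) count=0: revealed 6 new [(0,0) (0,1) (0,2) (1,0) (1,1) (1,2)] -> total=13
Click 4 (3,0) count=2: revealed 1 new [(3,0)] -> total=14

Answer: ###.#
###..
.....
#.###
..###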